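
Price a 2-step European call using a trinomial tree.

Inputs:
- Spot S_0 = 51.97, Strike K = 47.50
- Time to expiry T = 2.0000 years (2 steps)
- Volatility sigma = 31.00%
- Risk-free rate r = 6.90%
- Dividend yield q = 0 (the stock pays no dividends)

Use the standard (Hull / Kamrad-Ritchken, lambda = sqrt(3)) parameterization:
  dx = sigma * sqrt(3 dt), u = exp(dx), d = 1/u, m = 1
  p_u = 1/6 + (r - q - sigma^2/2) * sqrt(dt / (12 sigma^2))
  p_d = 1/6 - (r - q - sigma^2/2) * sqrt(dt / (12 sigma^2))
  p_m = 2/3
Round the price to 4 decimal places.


dt = T/N = 1.000000; dx = sigma*sqrt(3*dt) = 0.536936
u = exp(dx) = 1.710757; d = 1/u = 0.584537
p_u = 0.186176, p_m = 0.666667, p_d = 0.147158
Discount per step: exp(-r*dt) = 0.933327
Stock lattice S(k, j) with j the centered position index:
  k=0: S(0,+0) = 51.9700
  k=1: S(1,-1) = 30.3784; S(1,+0) = 51.9700; S(1,+1) = 88.9080
  k=2: S(2,-2) = 17.7573; S(2,-1) = 30.3784; S(2,+0) = 51.9700; S(2,+1) = 88.9080; S(2,+2) = 152.1000
Terminal payoffs V(N, j) = max(S_T - K, 0):
  V(2,-2) = 0.000000; V(2,-1) = 0.000000; V(2,+0) = 4.470000; V(2,+1) = 41.408022; V(2,+2) = 104.599989
Backward induction: V(k, j) = exp(-r*dt) * [p_u * V(k+1, j+1) + p_m * V(k+1, j) + p_d * V(k+1, j-1)]
  V(1,-1) = exp(-r*dt) * [p_u*4.470000 + p_m*0.000000 + p_d*0.000000] = 0.776719
  V(1,+0) = exp(-r*dt) * [p_u*41.408022 + p_m*4.470000 + p_d*0.000000] = 9.976478
  V(1,+1) = exp(-r*dt) * [p_u*104.599989 + p_m*41.408022 + p_d*4.470000] = 44.554310
  V(0,+0) = exp(-r*dt) * [p_u*44.554310 + p_m*9.976478 + p_d*0.776719] = 14.056093

Answer: Price = V(0,0) = 14.0561


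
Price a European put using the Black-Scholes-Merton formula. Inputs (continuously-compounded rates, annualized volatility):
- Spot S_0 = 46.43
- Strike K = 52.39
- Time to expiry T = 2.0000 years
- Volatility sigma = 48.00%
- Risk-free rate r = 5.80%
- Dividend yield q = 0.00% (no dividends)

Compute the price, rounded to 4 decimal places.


d1 = (ln(S/K) + (r - q + 0.5*sigma^2) * T) / (sigma * sqrt(T)) = 0.33238448
d2 = d1 - sigma * sqrt(T) = -0.34643803
exp(-rT) = 0.89047522; exp(-qT) = 1.00000000
P = K * exp(-rT) * N(-d2) - S_0 * exp(-qT) * N(-d1)
N(-d1) = 0.36979948; N(-d2) = 0.63549322
P = 52.3900 * 0.89047522 * 0.63549322 - 46.4300 * 1.00000000 * 0.36979948 = 12.4772

Answer: Price = 12.4772


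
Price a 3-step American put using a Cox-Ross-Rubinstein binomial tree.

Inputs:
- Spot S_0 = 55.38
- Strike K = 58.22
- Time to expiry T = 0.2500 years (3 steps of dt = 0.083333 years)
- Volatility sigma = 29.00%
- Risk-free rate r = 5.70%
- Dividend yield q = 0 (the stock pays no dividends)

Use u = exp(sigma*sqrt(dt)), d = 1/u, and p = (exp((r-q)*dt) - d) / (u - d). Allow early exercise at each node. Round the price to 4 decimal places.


Answer: Price = V(0,0) = 4.5026

Derivation:
dt = T/N = 0.083333
u = exp(sigma*sqrt(dt)) = 1.087320; d = 1/u = 0.919693
p = (exp((r-q)*dt) - d) / (u - d) = 0.507487
Discount per step: exp(-r*dt) = 0.995261
Stock lattice S(k, i) with i counting down-moves:
  k=0: S(0,0) = 55.3800
  k=1: S(1,0) = 60.2158; S(1,1) = 50.9326
  k=2: S(2,0) = 65.4738; S(2,1) = 55.3800; S(2,2) = 46.8423
  k=3: S(3,0) = 71.1910; S(3,1) = 60.2158; S(3,2) = 50.9326; S(3,3) = 43.0805
Terminal payoffs V(N, i) = max(K - S_T, 0):
  V(3,0) = 0.000000; V(3,1) = 0.000000; V(3,2) = 7.287423; V(3,3) = 15.139470
Backward induction: V(k, i) = exp(-r*dt) * [p * V(k+1, i) + (1-p) * V(k+1, i+1)]; then take max(V_cont, immediate exercise) for American.
  V(2,0) = exp(-r*dt) * [p*0.000000 + (1-p)*0.000000] = 0.000000; exercise = 0.000000; V(2,0) = max -> 0.000000
  V(2,1) = exp(-r*dt) * [p*0.000000 + (1-p)*7.287423] = 3.572140; exercise = 2.840000; V(2,1) = max -> 3.572140
  V(2,2) = exp(-r*dt) * [p*7.287423 + (1-p)*15.139470] = 11.101797; exercise = 11.377686; V(2,2) = max -> 11.377686
  V(1,0) = exp(-r*dt) * [p*0.000000 + (1-p)*3.572140] = 1.750987; exercise = 0.000000; V(1,0) = max -> 1.750987
  V(1,1) = exp(-r*dt) * [p*3.572140 + (1-p)*11.377686] = 7.381325; exercise = 7.287423; V(1,1) = max -> 7.381325
  V(0,0) = exp(-r*dt) * [p*1.750987 + (1-p)*7.381325] = 4.502562; exercise = 2.840000; V(0,0) = max -> 4.502562


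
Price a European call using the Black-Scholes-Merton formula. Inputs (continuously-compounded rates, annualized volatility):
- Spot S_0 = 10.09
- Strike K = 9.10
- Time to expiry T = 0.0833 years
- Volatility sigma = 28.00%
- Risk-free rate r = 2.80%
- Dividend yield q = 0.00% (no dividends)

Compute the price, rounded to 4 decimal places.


d1 = (ln(S/K) + (r - q + 0.5*sigma^2) * T) / (sigma * sqrt(T)) = 1.34716389
d2 = d1 - sigma * sqrt(T) = 1.26635102
exp(-rT) = 0.99767032; exp(-qT) = 1.00000000
C = S_0 * exp(-qT) * N(d1) - K * exp(-rT) * N(d2)
N(d1) = 0.91103627; N(d2) = 0.89730628
C = 10.0900 * 1.00000000 * 0.91103627 - 9.1000 * 0.99767032 * 0.89730628 = 1.0459

Answer: Price = 1.0459


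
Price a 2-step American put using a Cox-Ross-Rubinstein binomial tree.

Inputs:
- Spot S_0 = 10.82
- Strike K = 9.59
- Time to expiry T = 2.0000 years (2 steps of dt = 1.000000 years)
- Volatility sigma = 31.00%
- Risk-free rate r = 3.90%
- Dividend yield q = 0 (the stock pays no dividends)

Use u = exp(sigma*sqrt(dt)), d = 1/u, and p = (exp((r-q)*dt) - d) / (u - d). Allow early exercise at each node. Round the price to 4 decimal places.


Answer: Price = V(0,0) = 0.9203

Derivation:
dt = T/N = 1.000000
u = exp(sigma*sqrt(dt)) = 1.363425; d = 1/u = 0.733447
p = (exp((r-q)*dt) - d) / (u - d) = 0.486245
Discount per step: exp(-r*dt) = 0.961751
Stock lattice S(k, i) with i counting down-moves:
  k=0: S(0,0) = 10.8200
  k=1: S(1,0) = 14.7523; S(1,1) = 7.9359
  k=2: S(2,0) = 20.1136; S(2,1) = 10.8200; S(2,2) = 5.8206
Terminal payoffs V(N, i) = max(K - S_T, 0):
  V(2,0) = 0.000000; V(2,1) = 0.000000; V(2,2) = 3.769441
Backward induction: V(k, i) = exp(-r*dt) * [p * V(k+1, i) + (1-p) * V(k+1, i+1)]; then take max(V_cont, immediate exercise) for American.
  V(1,0) = exp(-r*dt) * [p*0.000000 + (1-p)*0.000000] = 0.000000; exercise = 0.000000; V(1,0) = max -> 0.000000
  V(1,1) = exp(-r*dt) * [p*0.000000 + (1-p)*3.769441] = 1.862498; exercise = 1.654104; V(1,1) = max -> 1.862498
  V(0,0) = exp(-r*dt) * [p*0.000000 + (1-p)*1.862498] = 0.920269; exercise = 0.000000; V(0,0) = max -> 0.920269


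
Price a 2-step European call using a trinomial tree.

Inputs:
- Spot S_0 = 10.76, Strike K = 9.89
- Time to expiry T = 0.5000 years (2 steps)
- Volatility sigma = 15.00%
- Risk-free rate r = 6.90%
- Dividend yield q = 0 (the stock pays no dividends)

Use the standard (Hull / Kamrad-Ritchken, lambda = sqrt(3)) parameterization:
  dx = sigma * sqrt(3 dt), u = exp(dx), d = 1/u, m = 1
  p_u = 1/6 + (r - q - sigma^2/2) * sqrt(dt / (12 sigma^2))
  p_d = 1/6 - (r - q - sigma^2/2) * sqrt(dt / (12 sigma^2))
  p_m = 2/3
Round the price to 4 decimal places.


Answer: Price = V(0,0) = 1.2852

Derivation:
dt = T/N = 0.250000; dx = sigma*sqrt(3*dt) = 0.129904
u = exp(dx) = 1.138719; d = 1/u = 0.878180
p_u = 0.222237, p_m = 0.666667, p_d = 0.111097
Discount per step: exp(-r*dt) = 0.982898
Stock lattice S(k, j) with j the centered position index:
  k=0: S(0,+0) = 10.7600
  k=1: S(1,-1) = 9.4492; S(1,+0) = 10.7600; S(1,+1) = 12.2526
  k=2: S(2,-2) = 8.2981; S(2,-1) = 9.4492; S(2,+0) = 10.7600; S(2,+1) = 12.2526; S(2,+2) = 13.9523
Terminal payoffs V(N, j) = max(S_T - K, 0):
  V(2,-2) = 0.000000; V(2,-1) = 0.000000; V(2,+0) = 0.870000; V(2,+1) = 2.362615; V(2,+2) = 4.062283
Backward induction: V(k, j) = exp(-r*dt) * [p_u * V(k+1, j+1) + p_m * V(k+1, j) + p_d * V(k+1, j-1)]
  V(1,-1) = exp(-r*dt) * [p_u*0.870000 + p_m*0.000000 + p_d*0.000000] = 0.190039
  V(1,+0) = exp(-r*dt) * [p_u*2.362615 + p_m*0.870000 + p_d*0.000000] = 1.086161
  V(1,+1) = exp(-r*dt) * [p_u*4.062283 + p_m*2.362615 + p_d*0.870000] = 2.530489
  V(0,+0) = exp(-r*dt) * [p_u*2.530489 + p_m*1.086161 + p_d*0.190039] = 1.285225


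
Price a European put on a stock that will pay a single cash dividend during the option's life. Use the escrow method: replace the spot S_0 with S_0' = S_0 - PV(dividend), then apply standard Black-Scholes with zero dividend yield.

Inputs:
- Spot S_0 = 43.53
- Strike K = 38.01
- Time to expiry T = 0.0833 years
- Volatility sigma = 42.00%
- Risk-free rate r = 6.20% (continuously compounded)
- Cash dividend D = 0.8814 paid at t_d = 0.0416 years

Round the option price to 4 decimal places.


PV(D) = D * exp(-r * t_d) = 0.8814 * 0.99742412 = 0.87912962
S_0' = S_0 - PV(D) = 43.5300 - 0.87912962 = 42.65087038
d1 = (ln(S_0'/K) + (r + sigma^2/2)*T) / (sigma*sqrt(T)) = 1.05354554
d2 = d1 - sigma*sqrt(T) = 0.93232623
exp(-rT) = 0.99484871
N(-d1) = 0.14604552; N(-d2) = 0.17558398
P = K * exp(-rT) * N(-d2) - S_0' * N(-d1) = 38.0100 * 0.99484871 * 0.17558398 - 42.65087038 * 0.14604552 = 0.4106

Answer: Price = 0.4106


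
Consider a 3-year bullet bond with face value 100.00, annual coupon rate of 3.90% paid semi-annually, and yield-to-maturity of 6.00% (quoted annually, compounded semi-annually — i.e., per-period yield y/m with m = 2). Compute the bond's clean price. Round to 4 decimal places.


Answer: Price = 94.3119

Derivation:
Coupon per period c = face * coupon_rate / m = 1.950000
Periods per year m = 2; per-period yield y/m = 0.030000
Number of cashflows N = 6
Cashflows (t years, CF_t, discount factor 1/(1+y/m)^(m*t), PV):
  t = 0.5000: CF_t = 1.950000, DF = 0.970874, PV = 1.893204
  t = 1.0000: CF_t = 1.950000, DF = 0.942596, PV = 1.838062
  t = 1.5000: CF_t = 1.950000, DF = 0.915142, PV = 1.784526
  t = 2.0000: CF_t = 1.950000, DF = 0.888487, PV = 1.732550
  t = 2.5000: CF_t = 1.950000, DF = 0.862609, PV = 1.682087
  t = 3.0000: CF_t = 101.950000, DF = 0.837484, PV = 85.381520
Price P = sum_t PV_t = 94.311949


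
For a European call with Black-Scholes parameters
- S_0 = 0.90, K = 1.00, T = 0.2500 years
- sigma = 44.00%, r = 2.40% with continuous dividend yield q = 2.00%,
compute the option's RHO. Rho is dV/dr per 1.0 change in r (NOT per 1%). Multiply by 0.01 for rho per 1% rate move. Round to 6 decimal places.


d1 = -0.3643659803; d2 = -0.5843659803
phi(d1) = 0.3733198138; exp(-qT) = 0.9950124792; exp(-rT) = 0.9940179641
N(d2) = 0.2794870549
Rho = K*T*exp(-rT)*N(d2) = 1.0000 * 0.2500 * 0.9940179641 * 0.2794870549 = 0.069454

Answer: Rho = 0.069454


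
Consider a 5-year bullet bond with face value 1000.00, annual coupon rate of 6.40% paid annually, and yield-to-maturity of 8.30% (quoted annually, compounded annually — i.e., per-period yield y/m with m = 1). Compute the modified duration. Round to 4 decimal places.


Coupon per period c = face * coupon_rate / m = 64.000000
Periods per year m = 1; per-period yield y/m = 0.083000
Number of cashflows N = 5
Cashflows (t years, CF_t, discount factor 1/(1+y/m)^(m*t), PV):
  t = 1.0000: CF_t = 64.000000, DF = 0.923361, PV = 59.095106
  t = 2.0000: CF_t = 64.000000, DF = 0.852596, PV = 54.566118
  t = 3.0000: CF_t = 64.000000, DF = 0.787254, PV = 50.384227
  t = 4.0000: CF_t = 64.000000, DF = 0.726919, PV = 46.522832
  t = 5.0000: CF_t = 1064.000000, DF = 0.671209, PV = 714.166287
Price P = sum_t PV_t = 924.734571
First compute Macaulay numerator sum_t t * PV_t:
  t * PV_t at t = 1.0000: 59.095106
  t * PV_t at t = 2.0000: 109.132237
  t * PV_t at t = 3.0000: 151.152682
  t * PV_t at t = 4.0000: 186.091330
  t * PV_t at t = 5.0000: 3570.831434
Macaulay duration D = 4076.302789 / 924.734571 = 4.408079
Modified duration = D / (1 + y/m) = 4.408079 / (1 + 0.083000) = 4.070248

Answer: Modified duration = 4.0702


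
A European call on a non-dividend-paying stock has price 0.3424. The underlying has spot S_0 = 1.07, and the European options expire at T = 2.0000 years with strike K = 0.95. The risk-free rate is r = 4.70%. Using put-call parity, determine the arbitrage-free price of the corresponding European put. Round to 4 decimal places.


Answer: Put price = 0.1372

Derivation:
Put-call parity: C - P = S_0 * exp(-qT) - K * exp(-rT).
S_0 * exp(-qT) = 1.0700 * 1.00000000 = 1.07000000
K * exp(-rT) = 0.9500 * 0.91028276 = 0.86476862
P = C - S*exp(-qT) + K*exp(-rT)
P = 0.3424 - 1.07000000 + 0.86476862 = 0.1372


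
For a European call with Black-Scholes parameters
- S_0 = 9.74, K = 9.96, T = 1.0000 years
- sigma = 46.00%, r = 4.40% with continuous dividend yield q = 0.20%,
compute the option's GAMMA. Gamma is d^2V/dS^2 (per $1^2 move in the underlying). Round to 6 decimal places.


Answer: Gamma = 0.085619

Derivation:
d1 = 0.2727479262; d2 = -0.1872520738
phi(d1) = 0.3843759193; exp(-qT) = 0.9980019987; exp(-rT) = 0.9569539575
Gamma = exp(-qT) * phi(d1) / (S * sigma * sqrt(T)) = 0.9980019987 * 0.3843759193 / (9.7400 * 0.4600 * 1.0000000000) = 0.085619


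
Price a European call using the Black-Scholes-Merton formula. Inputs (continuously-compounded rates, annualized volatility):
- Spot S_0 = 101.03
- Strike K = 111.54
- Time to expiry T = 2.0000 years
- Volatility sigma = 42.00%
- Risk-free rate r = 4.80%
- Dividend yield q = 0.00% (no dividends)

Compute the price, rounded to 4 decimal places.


d1 = (ln(S/K) + (r - q + 0.5*sigma^2) * T) / (sigma * sqrt(T)) = 0.29199172
d2 = d1 - sigma * sqrt(T) = -0.30197798
exp(-rT) = 0.90846402; exp(-qT) = 1.00000000
C = S_0 * exp(-qT) * N(d1) - K * exp(-rT) * N(d2)
N(d1) = 0.61485352; N(d2) = 0.38133442
C = 101.0300 * 1.00000000 * 0.61485352 - 111.5400 * 0.90846402 * 0.38133442 = 23.4780

Answer: Price = 23.4780


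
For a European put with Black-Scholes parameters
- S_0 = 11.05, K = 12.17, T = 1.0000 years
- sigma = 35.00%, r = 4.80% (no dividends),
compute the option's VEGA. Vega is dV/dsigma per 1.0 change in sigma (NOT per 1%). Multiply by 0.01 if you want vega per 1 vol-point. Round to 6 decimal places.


Answer: Vega = 4.405408

Derivation:
d1 = 0.0363043456; d2 = -0.3136956544
phi(d1) = 0.3986794629; exp(-qT) = 1.0000000000; exp(-rT) = 0.9531337871
Vega = S * exp(-qT) * phi(d1) * sqrt(T) = 11.0500 * 1.0000000000 * 0.3986794629 * 1.0000000000 = 4.405408


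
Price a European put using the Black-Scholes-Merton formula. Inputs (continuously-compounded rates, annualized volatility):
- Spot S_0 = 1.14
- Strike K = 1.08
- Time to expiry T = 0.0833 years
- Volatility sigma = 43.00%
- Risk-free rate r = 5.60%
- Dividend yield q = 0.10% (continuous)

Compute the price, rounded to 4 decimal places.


d1 = (ln(S/K) + (r - q + 0.5*sigma^2) * T) / (sigma * sqrt(T)) = 0.53462431
d2 = d1 - sigma * sqrt(T) = 0.41051883
exp(-rT) = 0.99534606; exp(-qT) = 0.99991670
P = K * exp(-rT) * N(-d2) - S_0 * exp(-qT) * N(-d1)
N(-d1) = 0.29645483; N(-d2) = 0.34071270
P = 1.0800 * 0.99534606 * 0.34071270 - 1.1400 * 0.99991670 * 0.29645483 = 0.0283

Answer: Price = 0.0283


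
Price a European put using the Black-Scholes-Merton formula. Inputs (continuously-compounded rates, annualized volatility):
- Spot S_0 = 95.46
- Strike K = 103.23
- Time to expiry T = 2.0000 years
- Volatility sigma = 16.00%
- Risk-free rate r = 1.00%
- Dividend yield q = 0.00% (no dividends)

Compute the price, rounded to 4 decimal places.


Answer: Price = 12.0102

Derivation:
d1 = (ln(S/K) + (r - q + 0.5*sigma^2) * T) / (sigma * sqrt(T)) = -0.14430369
d2 = d1 - sigma * sqrt(T) = -0.37057786
exp(-rT) = 0.98019867; exp(-qT) = 1.00000000
P = K * exp(-rT) * N(-d2) - S_0 * exp(-qT) * N(-d1)
N(-d1) = 0.55736967; N(-d2) = 0.64452401
P = 103.2300 * 0.98019867 * 0.64452401 - 95.4600 * 1.00000000 * 0.55736967 = 12.0102


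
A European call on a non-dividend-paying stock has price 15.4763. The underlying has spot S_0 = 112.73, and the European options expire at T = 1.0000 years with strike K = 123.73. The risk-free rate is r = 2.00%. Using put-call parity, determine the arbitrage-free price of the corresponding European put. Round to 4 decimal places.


Put-call parity: C - P = S_0 * exp(-qT) - K * exp(-rT).
S_0 * exp(-qT) = 112.7300 * 1.00000000 = 112.73000000
K * exp(-rT) = 123.7300 * 0.98019867 = 121.27998185
P = C - S*exp(-qT) + K*exp(-rT)
P = 15.4763 - 112.73000000 + 121.27998185 = 24.0263

Answer: Put price = 24.0263


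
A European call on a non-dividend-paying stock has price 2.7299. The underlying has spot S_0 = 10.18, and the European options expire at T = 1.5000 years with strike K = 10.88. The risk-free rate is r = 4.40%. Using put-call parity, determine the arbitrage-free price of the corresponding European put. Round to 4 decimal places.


Answer: Put price = 2.7350

Derivation:
Put-call parity: C - P = S_0 * exp(-qT) - K * exp(-rT).
S_0 * exp(-qT) = 10.1800 * 1.00000000 = 10.18000000
K * exp(-rT) = 10.8800 * 0.93613086 = 10.18510380
P = C - S*exp(-qT) + K*exp(-rT)
P = 2.7299 - 10.18000000 + 10.18510380 = 2.7350


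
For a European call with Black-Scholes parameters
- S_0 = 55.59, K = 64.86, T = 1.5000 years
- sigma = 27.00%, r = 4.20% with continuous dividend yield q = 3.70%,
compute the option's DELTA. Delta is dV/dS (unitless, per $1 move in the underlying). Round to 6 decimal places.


d1 = -0.2783732353; d2 = -0.6090543506
phi(d1) = 0.3837805546; exp(-qT) = 0.9460120237; exp(-rT) = 0.9389434737
N(d1) = 0.3903629315
Delta = exp(-qT) * N(d1) = 0.9460120237 * 0.3903629315 = 0.369288

Answer: Delta = 0.369288


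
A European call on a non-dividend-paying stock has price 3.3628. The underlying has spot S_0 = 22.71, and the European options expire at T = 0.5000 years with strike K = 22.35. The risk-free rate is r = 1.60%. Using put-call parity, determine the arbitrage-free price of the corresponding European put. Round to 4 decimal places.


Put-call parity: C - P = S_0 * exp(-qT) - K * exp(-rT).
S_0 * exp(-qT) = 22.7100 * 1.00000000 = 22.71000000
K * exp(-rT) = 22.3500 * 0.99203191 = 22.17191330
P = C - S*exp(-qT) + K*exp(-rT)
P = 3.3628 - 22.71000000 + 22.17191330 = 2.8247

Answer: Put price = 2.8247


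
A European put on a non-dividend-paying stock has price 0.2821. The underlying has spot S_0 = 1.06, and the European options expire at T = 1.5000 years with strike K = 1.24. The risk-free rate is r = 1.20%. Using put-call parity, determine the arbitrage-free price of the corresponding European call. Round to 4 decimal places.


Answer: Call price = 0.1242

Derivation:
Put-call parity: C - P = S_0 * exp(-qT) - K * exp(-rT).
S_0 * exp(-qT) = 1.0600 * 1.00000000 = 1.06000000
K * exp(-rT) = 1.2400 * 0.98216103 = 1.21787968
C = P + S*exp(-qT) - K*exp(-rT)
C = 0.2821 + 1.06000000 - 1.21787968 = 0.1242


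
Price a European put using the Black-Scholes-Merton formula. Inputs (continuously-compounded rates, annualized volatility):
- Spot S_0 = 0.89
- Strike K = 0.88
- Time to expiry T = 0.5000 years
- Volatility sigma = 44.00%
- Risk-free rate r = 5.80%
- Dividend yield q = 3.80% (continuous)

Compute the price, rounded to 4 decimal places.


d1 = (ln(S/K) + (r - q + 0.5*sigma^2) * T) / (sigma * sqrt(T)) = 0.22402286
d2 = d1 - sigma * sqrt(T) = -0.08710413
exp(-rT) = 0.97141646; exp(-qT) = 0.98117936
P = K * exp(-rT) * N(-d2) - S_0 * exp(-qT) * N(-d1)
N(-d1) = 0.41136976; N(-d2) = 0.53470563
P = 0.8800 * 0.97141646 * 0.53470563 - 0.8900 * 0.98117936 * 0.41136976 = 0.0979

Answer: Price = 0.0979


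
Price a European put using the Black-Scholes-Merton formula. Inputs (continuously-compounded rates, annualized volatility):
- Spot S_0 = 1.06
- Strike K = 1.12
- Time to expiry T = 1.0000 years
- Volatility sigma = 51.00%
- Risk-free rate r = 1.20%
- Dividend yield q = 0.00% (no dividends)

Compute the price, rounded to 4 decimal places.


d1 = (ln(S/K) + (r - q + 0.5*sigma^2) * T) / (sigma * sqrt(T)) = 0.17056906
d2 = d1 - sigma * sqrt(T) = -0.33943094
exp(-rT) = 0.98807171; exp(-qT) = 1.00000000
P = K * exp(-rT) * N(-d2) - S_0 * exp(-qT) * N(-d1)
N(-d1) = 0.43228131; N(-d2) = 0.63285744
P = 1.1200 * 0.98807171 * 0.63285744 - 1.0600 * 1.00000000 * 0.43228131 = 0.2421

Answer: Price = 0.2421


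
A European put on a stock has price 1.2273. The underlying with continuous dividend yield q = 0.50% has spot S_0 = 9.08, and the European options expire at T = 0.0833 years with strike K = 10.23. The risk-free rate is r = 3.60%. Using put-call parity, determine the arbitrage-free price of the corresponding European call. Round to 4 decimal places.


Put-call parity: C - P = S_0 * exp(-qT) - K * exp(-rT).
S_0 * exp(-qT) = 9.0800 * 0.99958359 = 9.07621897
K * exp(-rT) = 10.2300 * 0.99700569 = 10.19936823
C = P + S*exp(-qT) - K*exp(-rT)
C = 1.2273 + 9.07621897 - 10.19936823 = 0.1042

Answer: Call price = 0.1042


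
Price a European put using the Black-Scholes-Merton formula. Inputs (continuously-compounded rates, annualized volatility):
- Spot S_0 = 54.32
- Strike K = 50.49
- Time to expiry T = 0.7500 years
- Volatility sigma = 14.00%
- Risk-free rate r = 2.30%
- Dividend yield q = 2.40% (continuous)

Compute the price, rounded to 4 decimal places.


Answer: Price = 1.0566

Derivation:
d1 = (ln(S/K) + (r - q + 0.5*sigma^2) * T) / (sigma * sqrt(T)) = 0.65749627
d2 = d1 - sigma * sqrt(T) = 0.53625272
exp(-rT) = 0.98289793; exp(-qT) = 0.98216103
P = K * exp(-rT) * N(-d2) - S_0 * exp(-qT) * N(-d1)
N(-d1) = 0.25543093; N(-d2) = 0.29589195
P = 50.4900 * 0.98289793 * 0.29589195 - 54.3200 * 0.98216103 * 0.25543093 = 1.0566


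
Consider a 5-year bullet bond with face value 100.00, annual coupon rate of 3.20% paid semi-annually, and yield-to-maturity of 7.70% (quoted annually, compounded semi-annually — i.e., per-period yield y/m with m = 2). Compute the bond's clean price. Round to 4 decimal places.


Answer: Price = 81.6134

Derivation:
Coupon per period c = face * coupon_rate / m = 1.600000
Periods per year m = 2; per-period yield y/m = 0.038500
Number of cashflows N = 10
Cashflows (t years, CF_t, discount factor 1/(1+y/m)^(m*t), PV):
  t = 0.5000: CF_t = 1.600000, DF = 0.962927, PV = 1.540684
  t = 1.0000: CF_t = 1.600000, DF = 0.927229, PV = 1.483566
  t = 1.5000: CF_t = 1.600000, DF = 0.892854, PV = 1.428567
  t = 2.0000: CF_t = 1.600000, DF = 0.859754, PV = 1.375606
  t = 2.5000: CF_t = 1.600000, DF = 0.827880, PV = 1.324608
  t = 3.0000: CF_t = 1.600000, DF = 0.797188, PV = 1.275502
  t = 3.5000: CF_t = 1.600000, DF = 0.767635, PV = 1.228215
  t = 4.0000: CF_t = 1.600000, DF = 0.739176, PV = 1.182682
  t = 4.5000: CF_t = 1.600000, DF = 0.711773, PV = 1.138837
  t = 5.0000: CF_t = 101.600000, DF = 0.685386, PV = 69.635179
Price P = sum_t PV_t = 81.613446


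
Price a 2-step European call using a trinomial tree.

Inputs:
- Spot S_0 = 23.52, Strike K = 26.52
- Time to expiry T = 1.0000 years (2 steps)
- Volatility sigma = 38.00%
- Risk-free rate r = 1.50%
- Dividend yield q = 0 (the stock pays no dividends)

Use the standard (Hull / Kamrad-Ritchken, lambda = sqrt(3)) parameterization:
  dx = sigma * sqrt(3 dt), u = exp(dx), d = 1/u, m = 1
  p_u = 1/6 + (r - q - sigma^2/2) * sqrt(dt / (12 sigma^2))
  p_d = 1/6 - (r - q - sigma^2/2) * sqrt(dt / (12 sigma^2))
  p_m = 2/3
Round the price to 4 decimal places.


dt = T/N = 0.500000; dx = sigma*sqrt(3*dt) = 0.465403
u = exp(dx) = 1.592656; d = 1/u = 0.627882
p_u = 0.135941, p_m = 0.666667, p_d = 0.197393
Discount per step: exp(-r*dt) = 0.992528
Stock lattice S(k, j) with j the centered position index:
  k=0: S(0,+0) = 23.5200
  k=1: S(1,-1) = 14.7678; S(1,+0) = 23.5200; S(1,+1) = 37.4593
  k=2: S(2,-2) = 9.2724; S(2,-1) = 14.7678; S(2,+0) = 23.5200; S(2,+1) = 37.4593; S(2,+2) = 59.6597
Terminal payoffs V(N, j) = max(S_T - K, 0):
  V(2,-2) = 0.000000; V(2,-1) = 0.000000; V(2,+0) = 0.000000; V(2,+1) = 10.939269; V(2,+2) = 33.139728
Backward induction: V(k, j) = exp(-r*dt) * [p_u * V(k+1, j+1) + p_m * V(k+1, j) + p_d * V(k+1, j-1)]
  V(1,-1) = exp(-r*dt) * [p_u*0.000000 + p_m*0.000000 + p_d*0.000000] = 0.000000
  V(1,+0) = exp(-r*dt) * [p_u*10.939269 + p_m*0.000000 + p_d*0.000000] = 1.475979
  V(1,+1) = exp(-r*dt) * [p_u*33.139728 + p_m*10.939269 + p_d*0.000000] = 11.709728
  V(0,+0) = exp(-r*dt) * [p_u*11.709728 + p_m*1.475979 + p_d*0.000000] = 2.556567

Answer: Price = V(0,0) = 2.5566


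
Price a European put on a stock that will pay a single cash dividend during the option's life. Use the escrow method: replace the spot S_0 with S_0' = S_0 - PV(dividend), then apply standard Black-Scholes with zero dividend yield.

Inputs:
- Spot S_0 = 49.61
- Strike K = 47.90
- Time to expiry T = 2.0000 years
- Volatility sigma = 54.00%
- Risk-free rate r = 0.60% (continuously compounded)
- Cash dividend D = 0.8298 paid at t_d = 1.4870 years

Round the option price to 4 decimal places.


Answer: Price = 13.5746

Derivation:
PV(D) = D * exp(-r * t_d) = 0.8298 * 0.99111768 = 0.82242945
S_0' = S_0 - PV(D) = 49.6100 - 0.82242945 = 48.78757055
d1 = (ln(S_0'/K) + (r + sigma^2/2)*T) / (sigma*sqrt(T)) = 0.42159287
d2 = d1 - sigma*sqrt(T) = -0.34208245
exp(-rT) = 0.98807171
N(-d1) = 0.33666110; N(-d2) = 0.63385558
P = K * exp(-rT) * N(-d2) - S_0' * N(-d1) = 47.9000 * 0.98807171 * 0.63385558 - 48.78757055 * 0.33666110 = 13.5746


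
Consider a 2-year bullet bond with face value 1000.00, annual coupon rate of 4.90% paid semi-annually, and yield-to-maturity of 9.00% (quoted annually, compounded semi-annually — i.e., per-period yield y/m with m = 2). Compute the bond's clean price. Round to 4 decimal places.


Answer: Price = 926.4557

Derivation:
Coupon per period c = face * coupon_rate / m = 24.500000
Periods per year m = 2; per-period yield y/m = 0.045000
Number of cashflows N = 4
Cashflows (t years, CF_t, discount factor 1/(1+y/m)^(m*t), PV):
  t = 0.5000: CF_t = 24.500000, DF = 0.956938, PV = 23.444976
  t = 1.0000: CF_t = 24.500000, DF = 0.915730, PV = 22.435384
  t = 1.5000: CF_t = 24.500000, DF = 0.876297, PV = 21.469267
  t = 2.0000: CF_t = 1024.500000, DF = 0.838561, PV = 859.106097
Price P = sum_t PV_t = 926.455723


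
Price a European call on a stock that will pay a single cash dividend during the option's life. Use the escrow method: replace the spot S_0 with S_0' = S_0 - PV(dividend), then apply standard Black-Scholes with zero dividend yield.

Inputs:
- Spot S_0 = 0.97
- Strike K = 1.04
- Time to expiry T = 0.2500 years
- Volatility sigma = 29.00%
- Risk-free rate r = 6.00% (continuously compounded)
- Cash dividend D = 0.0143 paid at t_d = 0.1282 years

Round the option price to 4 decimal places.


Answer: Price = 0.0293

Derivation:
PV(D) = D * exp(-r * t_d) = 0.0143 * 0.99233751 = 0.01419043
S_0' = S_0 - PV(D) = 0.9700 - 0.01419043 = 0.95580957
d1 = (ln(S_0'/K) + (r + sigma^2/2)*T) / (sigma*sqrt(T)) = -0.40623993
d2 = d1 - sigma*sqrt(T) = -0.55123993
exp(-rT) = 0.98511194
N(d1) = 0.34228316; N(d2) = 0.29073461
C = S_0' * N(d1) - K * exp(-rT) * N(d2) = 0.95580957 * 0.34228316 - 1.0400 * 0.98511194 * 0.29073461 = 0.0293


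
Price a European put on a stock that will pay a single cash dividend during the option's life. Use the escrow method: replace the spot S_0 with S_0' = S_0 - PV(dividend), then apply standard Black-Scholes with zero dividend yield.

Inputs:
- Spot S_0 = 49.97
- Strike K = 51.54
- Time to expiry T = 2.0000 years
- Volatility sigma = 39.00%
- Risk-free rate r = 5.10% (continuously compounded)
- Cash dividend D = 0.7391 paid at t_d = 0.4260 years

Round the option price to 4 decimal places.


Answer: Price = 9.1072

Derivation:
PV(D) = D * exp(-r * t_d) = 0.7391 * 0.97850831 = 0.72321549
S_0' = S_0 - PV(D) = 49.9700 - 0.72321549 = 49.24678451
d1 = (ln(S_0'/K) + (r + sigma^2/2)*T) / (sigma*sqrt(T)) = 0.37818586
d2 = d1 - sigma*sqrt(T) = -0.17335743
exp(-rT) = 0.90302955
N(-d1) = 0.35264627; N(-d2) = 0.56881476
P = K * exp(-rT) * N(-d2) - S_0' * N(-d1) = 51.5400 * 0.90302955 * 0.56881476 - 49.24678451 * 0.35264627 = 9.1072


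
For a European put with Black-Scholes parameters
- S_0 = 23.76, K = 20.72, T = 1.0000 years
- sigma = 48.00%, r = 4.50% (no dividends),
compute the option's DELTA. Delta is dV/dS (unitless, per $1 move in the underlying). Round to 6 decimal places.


Answer: Delta = -0.267969

Derivation:
d1 = 0.6189668273; d2 = 0.1389668273
phi(d1) = 0.3293947169; exp(-qT) = 1.0000000000; exp(-rT) = 0.9559974818
N(-d1) = 0.2679691062
Delta = -exp(-qT) * N(-d1) = -1.0000000000 * 0.2679691062 = -0.267969


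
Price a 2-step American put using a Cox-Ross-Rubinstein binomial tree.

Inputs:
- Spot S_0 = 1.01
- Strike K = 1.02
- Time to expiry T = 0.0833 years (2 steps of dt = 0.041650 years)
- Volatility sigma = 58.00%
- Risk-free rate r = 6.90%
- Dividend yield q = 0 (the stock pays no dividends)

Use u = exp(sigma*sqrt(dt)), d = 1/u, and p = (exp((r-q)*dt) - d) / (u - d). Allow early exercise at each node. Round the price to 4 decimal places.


dt = T/N = 0.041650
u = exp(sigma*sqrt(dt)) = 1.125659; d = 1/u = 0.888369
p = (exp((r-q)*dt) - d) / (u - d) = 0.482571
Discount per step: exp(-r*dt) = 0.997130
Stock lattice S(k, i) with i counting down-moves:
  k=0: S(0,0) = 1.0100
  k=1: S(1,0) = 1.1369; S(1,1) = 0.8973
  k=2: S(2,0) = 1.2798; S(2,1) = 1.0100; S(2,2) = 0.7971
Terminal payoffs V(N, i) = max(K - S_T, 0):
  V(2,0) = 0.000000; V(2,1) = 0.010000; V(2,2) = 0.222909
Backward induction: V(k, i) = exp(-r*dt) * [p * V(k+1, i) + (1-p) * V(k+1, i+1)]; then take max(V_cont, immediate exercise) for American.
  V(1,0) = exp(-r*dt) * [p*0.000000 + (1-p)*0.010000] = 0.005159; exercise = 0.000000; V(1,0) = max -> 0.005159
  V(1,1) = exp(-r*dt) * [p*0.010000 + (1-p)*0.222909] = 0.119820; exercise = 0.122748; V(1,1) = max -> 0.122748
  V(0,0) = exp(-r*dt) * [p*0.005159 + (1-p)*0.122748] = 0.065814; exercise = 0.010000; V(0,0) = max -> 0.065814

Answer: Price = V(0,0) = 0.0658


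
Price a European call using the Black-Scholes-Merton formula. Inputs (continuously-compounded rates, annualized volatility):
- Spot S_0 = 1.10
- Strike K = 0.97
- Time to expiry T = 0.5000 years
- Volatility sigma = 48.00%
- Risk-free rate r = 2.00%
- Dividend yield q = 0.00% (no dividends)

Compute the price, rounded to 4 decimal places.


d1 = (ln(S/K) + (r - q + 0.5*sigma^2) * T) / (sigma * sqrt(T)) = 0.56972002
d2 = d1 - sigma * sqrt(T) = 0.23030877
exp(-rT) = 0.99004983; exp(-qT) = 1.00000000
C = S_0 * exp(-qT) * N(d1) - K * exp(-rT) * N(d2)
N(d1) = 0.71556620; N(d2) = 0.59107408
C = 1.1000 * 1.00000000 * 0.71556620 - 0.9700 * 0.99004983 * 0.59107408 = 0.2195

Answer: Price = 0.2195


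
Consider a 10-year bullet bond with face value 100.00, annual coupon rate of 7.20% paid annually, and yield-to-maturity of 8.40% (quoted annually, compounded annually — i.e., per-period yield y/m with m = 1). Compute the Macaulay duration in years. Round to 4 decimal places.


Answer: Macaulay duration = 7.3420 years

Derivation:
Coupon per period c = face * coupon_rate / m = 7.200000
Periods per year m = 1; per-period yield y/m = 0.084000
Number of cashflows N = 10
Cashflows (t years, CF_t, discount factor 1/(1+y/m)^(m*t), PV):
  t = 1.0000: CF_t = 7.200000, DF = 0.922509, PV = 6.642066
  t = 2.0000: CF_t = 7.200000, DF = 0.851023, PV = 6.127368
  t = 3.0000: CF_t = 7.200000, DF = 0.785077, PV = 5.652553
  t = 4.0000: CF_t = 7.200000, DF = 0.724241, PV = 5.214532
  t = 5.0000: CF_t = 7.200000, DF = 0.668119, PV = 4.810454
  t = 6.0000: CF_t = 7.200000, DF = 0.616346, PV = 4.437688
  t = 7.0000: CF_t = 7.200000, DF = 0.568585, PV = 4.093808
  t = 8.0000: CF_t = 7.200000, DF = 0.524524, PV = 3.776576
  t = 9.0000: CF_t = 7.200000, DF = 0.483879, PV = 3.483926
  t = 10.0000: CF_t = 107.200000, DF = 0.446383, PV = 47.852206
Price P = sum_t PV_t = 92.091179
Macaulay numerator sum_t t * PV_t:
  t * PV_t at t = 1.0000: 6.642066
  t * PV_t at t = 2.0000: 12.254735
  t * PV_t at t = 3.0000: 16.957659
  t * PV_t at t = 4.0000: 20.858129
  t * PV_t at t = 5.0000: 24.052271
  t * PV_t at t = 6.0000: 26.626130
  t * PV_t at t = 7.0000: 28.656659
  t * PV_t at t = 8.0000: 30.212609
  t * PV_t at t = 9.0000: 31.355337
  t * PV_t at t = 10.0000: 478.522060
Macaulay duration D = (sum_t t * PV_t) / P = 676.137656 / 92.091179 = 7.342046


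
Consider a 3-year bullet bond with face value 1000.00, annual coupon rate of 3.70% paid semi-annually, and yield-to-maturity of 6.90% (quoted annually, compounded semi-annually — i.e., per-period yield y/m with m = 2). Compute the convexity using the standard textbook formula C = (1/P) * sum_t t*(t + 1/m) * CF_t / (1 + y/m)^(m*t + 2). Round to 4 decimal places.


Coupon per period c = face * coupon_rate / m = 18.500000
Periods per year m = 2; per-period yield y/m = 0.034500
Number of cashflows N = 6
Cashflows (t years, CF_t, discount factor 1/(1+y/m)^(m*t), PV):
  t = 0.5000: CF_t = 18.500000, DF = 0.966651, PV = 17.883035
  t = 1.0000: CF_t = 18.500000, DF = 0.934413, PV = 17.286646
  t = 1.5000: CF_t = 18.500000, DF = 0.903251, PV = 16.710146
  t = 2.0000: CF_t = 18.500000, DF = 0.873128, PV = 16.152872
  t = 2.5000: CF_t = 18.500000, DF = 0.844010, PV = 15.614183
  t = 3.0000: CF_t = 1018.500000, DF = 0.815863, PV = 830.956068
Price P = sum_t PV_t = 914.602949
Convexity numerator sum_t t*(t + 1/m) * CF_t / (1+y/m)^(m*t + 2):
  t = 0.5000: term = 8.355073
  t = 1.0000: term = 24.229308
  t = 1.5000: term = 46.842548
  t = 2.0000: term = 75.467291
  t = 2.5000: term = 109.425749
  t = 3.0000: term = 8152.792187
Convexity = (1/P) * sum = 8417.112156 / 914.602949 = 9.203023

Answer: Convexity = 9.2030


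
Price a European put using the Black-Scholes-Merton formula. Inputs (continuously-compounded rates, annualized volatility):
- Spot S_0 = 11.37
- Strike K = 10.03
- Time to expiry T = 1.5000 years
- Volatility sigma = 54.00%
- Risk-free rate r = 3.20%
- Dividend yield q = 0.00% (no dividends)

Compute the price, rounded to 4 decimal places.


Answer: Price = 1.8957

Derivation:
d1 = (ln(S/K) + (r - q + 0.5*sigma^2) * T) / (sigma * sqrt(T)) = 0.59286377
d2 = d1 - sigma * sqrt(T) = -0.06849846
exp(-rT) = 0.95313379; exp(-qT) = 1.00000000
P = K * exp(-rT) * N(-d2) - S_0 * exp(-qT) * N(-d1)
N(-d1) = 0.27663616; N(-d2) = 0.52730558
P = 10.0300 * 0.95313379 * 0.52730558 - 11.3700 * 1.00000000 * 0.27663616 = 1.8957


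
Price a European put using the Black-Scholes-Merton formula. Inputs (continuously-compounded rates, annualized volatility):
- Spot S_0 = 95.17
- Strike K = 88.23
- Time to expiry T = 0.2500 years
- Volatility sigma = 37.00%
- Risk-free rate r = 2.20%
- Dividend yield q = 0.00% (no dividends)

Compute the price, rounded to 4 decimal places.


d1 = (ln(S/K) + (r - q + 0.5*sigma^2) * T) / (sigma * sqrt(T)) = 0.53151473
d2 = d1 - sigma * sqrt(T) = 0.34651473
exp(-rT) = 0.99451510; exp(-qT) = 1.00000000
P = K * exp(-rT) * N(-d2) - S_0 * exp(-qT) * N(-d1)
N(-d1) = 0.29753107; N(-d2) = 0.36447796
P = 88.2300 * 0.99451510 * 0.36447796 - 95.1700 * 1.00000000 * 0.29753107 = 3.6655

Answer: Price = 3.6655


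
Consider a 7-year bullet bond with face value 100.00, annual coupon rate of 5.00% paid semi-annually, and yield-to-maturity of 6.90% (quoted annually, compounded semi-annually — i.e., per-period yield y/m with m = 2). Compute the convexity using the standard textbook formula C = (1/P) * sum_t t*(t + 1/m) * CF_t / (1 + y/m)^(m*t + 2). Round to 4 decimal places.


Coupon per period c = face * coupon_rate / m = 2.500000
Periods per year m = 2; per-period yield y/m = 0.034500
Number of cashflows N = 14
Cashflows (t years, CF_t, discount factor 1/(1+y/m)^(m*t), PV):
  t = 0.5000: CF_t = 2.500000, DF = 0.966651, PV = 2.416626
  t = 1.0000: CF_t = 2.500000, DF = 0.934413, PV = 2.336033
  t = 1.5000: CF_t = 2.500000, DF = 0.903251, PV = 2.258128
  t = 2.0000: CF_t = 2.500000, DF = 0.873128, PV = 2.182821
  t = 2.5000: CF_t = 2.500000, DF = 0.844010, PV = 2.110025
  t = 3.0000: CF_t = 2.500000, DF = 0.815863, PV = 2.039657
  t = 3.5000: CF_t = 2.500000, DF = 0.788654, PV = 1.971635
  t = 4.0000: CF_t = 2.500000, DF = 0.762353, PV = 1.905882
  t = 4.5000: CF_t = 2.500000, DF = 0.736929, PV = 1.842322
  t = 5.0000: CF_t = 2.500000, DF = 0.712353, PV = 1.780882
  t = 5.5000: CF_t = 2.500000, DF = 0.688596, PV = 1.721490
  t = 6.0000: CF_t = 2.500000, DF = 0.665632, PV = 1.664079
  t = 6.5000: CF_t = 2.500000, DF = 0.643433, PV = 1.608583
  t = 7.0000: CF_t = 102.500000, DF = 0.621975, PV = 63.752458
Price P = sum_t PV_t = 89.590622
Convexity numerator sum_t t*(t + 1/m) * CF_t / (1+y/m)^(m*t + 2):
  t = 0.5000: term = 1.129064
  t = 1.0000: term = 3.274231
  t = 1.5000: term = 6.330074
  t = 2.0000: term = 10.198283
  t = 2.5000: term = 14.787263
  t = 3.0000: term = 20.011763
  t = 3.5000: term = 25.792509
  t = 4.0000: term = 32.055870
  t = 4.5000: term = 38.733530
  t = 5.0000: term = 45.762186
  t = 5.5000: term = 53.083251
  t = 6.0000: term = 60.642582
  t = 6.5000: term = 68.390217
  t = 7.0000: term = 3127.485096
Convexity = (1/P) * sum = 3507.675919 / 89.590622 = 39.152267

Answer: Convexity = 39.1523


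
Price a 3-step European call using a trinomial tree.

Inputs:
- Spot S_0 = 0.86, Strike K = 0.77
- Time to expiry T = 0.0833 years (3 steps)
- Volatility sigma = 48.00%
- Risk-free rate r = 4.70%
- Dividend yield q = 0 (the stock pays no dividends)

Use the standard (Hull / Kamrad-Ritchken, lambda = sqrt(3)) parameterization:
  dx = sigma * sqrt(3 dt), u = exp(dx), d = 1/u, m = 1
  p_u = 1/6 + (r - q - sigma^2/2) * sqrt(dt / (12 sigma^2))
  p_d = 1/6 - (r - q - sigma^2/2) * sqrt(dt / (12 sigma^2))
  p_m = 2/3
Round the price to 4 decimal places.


dt = T/N = 0.027767; dx = sigma*sqrt(3*dt) = 0.138536
u = exp(dx) = 1.148591; d = 1/u = 0.870632
p_u = 0.159832, p_m = 0.666667, p_d = 0.173501
Discount per step: exp(-r*dt) = 0.998696
Stock lattice S(k, j) with j the centered position index:
  k=0: S(0,+0) = 0.8600
  k=1: S(1,-1) = 0.7487; S(1,+0) = 0.8600; S(1,+1) = 0.9878
  k=2: S(2,-2) = 0.6519; S(2,-1) = 0.7487; S(2,+0) = 0.8600; S(2,+1) = 0.9878; S(2,+2) = 1.1346
  k=3: S(3,-3) = 0.5675; S(3,-2) = 0.6519; S(3,-1) = 0.7487; S(3,+0) = 0.8600; S(3,+1) = 0.9878; S(3,+2) = 1.1346; S(3,+3) = 1.3032
Terminal payoffs V(N, j) = max(S_T - K, 0):
  V(3,-3) = 0.000000; V(3,-2) = 0.000000; V(3,-1) = 0.000000; V(3,+0) = 0.090000; V(3,+1) = 0.217789; V(3,+2) = 0.364566; V(3,+3) = 0.533152
Backward induction: V(k, j) = exp(-r*dt) * [p_u * V(k+1, j+1) + p_m * V(k+1, j) + p_d * V(k+1, j-1)]
  V(2,-2) = exp(-r*dt) * [p_u*0.000000 + p_m*0.000000 + p_d*0.000000] = 0.000000
  V(2,-1) = exp(-r*dt) * [p_u*0.090000 + p_m*0.000000 + p_d*0.000000] = 0.014366
  V(2,+0) = exp(-r*dt) * [p_u*0.217789 + p_m*0.090000 + p_d*0.000000] = 0.094686
  V(2,+1) = exp(-r*dt) * [p_u*0.364566 + p_m*0.217789 + p_d*0.090000] = 0.218791
  V(2,+2) = exp(-r*dt) * [p_u*0.533152 + p_m*0.364566 + p_d*0.217789] = 0.365568
  V(1,-1) = exp(-r*dt) * [p_u*0.094686 + p_m*0.014366 + p_d*0.000000] = 0.024679
  V(1,+0) = exp(-r*dt) * [p_u*0.218791 + p_m*0.094686 + p_d*0.014366] = 0.100455
  V(1,+1) = exp(-r*dt) * [p_u*0.365568 + p_m*0.218791 + p_d*0.094686] = 0.220430
  V(0,+0) = exp(-r*dt) * [p_u*0.220430 + p_m*0.100455 + p_d*0.024679] = 0.106345

Answer: Price = V(0,0) = 0.1063


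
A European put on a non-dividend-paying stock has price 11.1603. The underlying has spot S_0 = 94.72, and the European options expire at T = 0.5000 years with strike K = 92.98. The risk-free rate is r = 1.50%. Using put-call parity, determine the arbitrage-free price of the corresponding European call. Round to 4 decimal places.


Put-call parity: C - P = S_0 * exp(-qT) - K * exp(-rT).
S_0 * exp(-qT) = 94.7200 * 1.00000000 = 94.72000000
K * exp(-rT) = 92.9800 * 0.99252805 = 92.28525854
C = P + S*exp(-qT) - K*exp(-rT)
C = 11.1603 + 94.72000000 - 92.28525854 = 13.5950

Answer: Call price = 13.5950


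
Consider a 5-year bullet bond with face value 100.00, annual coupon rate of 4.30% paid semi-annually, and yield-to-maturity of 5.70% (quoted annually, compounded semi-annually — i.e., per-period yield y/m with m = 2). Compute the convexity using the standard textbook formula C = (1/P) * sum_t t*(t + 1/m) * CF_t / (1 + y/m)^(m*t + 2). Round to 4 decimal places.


Answer: Convexity = 22.8016

Derivation:
Coupon per period c = face * coupon_rate / m = 2.150000
Periods per year m = 2; per-period yield y/m = 0.028500
Number of cashflows N = 10
Cashflows (t years, CF_t, discount factor 1/(1+y/m)^(m*t), PV):
  t = 0.5000: CF_t = 2.150000, DF = 0.972290, PV = 2.090423
  t = 1.0000: CF_t = 2.150000, DF = 0.945347, PV = 2.032497
  t = 1.5000: CF_t = 2.150000, DF = 0.919152, PV = 1.976176
  t = 2.0000: CF_t = 2.150000, DF = 0.893682, PV = 1.921415
  t = 2.5000: CF_t = 2.150000, DF = 0.868917, PV = 1.868173
  t = 3.0000: CF_t = 2.150000, DF = 0.844840, PV = 1.816405
  t = 3.5000: CF_t = 2.150000, DF = 0.821429, PV = 1.766072
  t = 4.0000: CF_t = 2.150000, DF = 0.798667, PV = 1.717134
  t = 4.5000: CF_t = 2.150000, DF = 0.776536, PV = 1.669551
  t = 5.0000: CF_t = 102.150000, DF = 0.755018, PV = 77.125041
Price P = sum_t PV_t = 93.982887
Convexity numerator sum_t t*(t + 1/m) * CF_t / (1+y/m)^(m*t + 2):
  t = 0.5000: term = 0.988088
  t = 1.0000: term = 2.882123
  t = 1.5000: term = 5.604518
  t = 2.0000: term = 9.082025
  t = 2.5000: term = 13.245539
  t = 3.0000: term = 18.029903
  t = 3.5000: term = 23.373720
  t = 4.0000: term = 29.219179
  t = 4.5000: term = 35.511885
  t = 5.0000: term = 2005.023709
Convexity = (1/P) * sum = 2142.960688 / 93.982887 = 22.801605
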